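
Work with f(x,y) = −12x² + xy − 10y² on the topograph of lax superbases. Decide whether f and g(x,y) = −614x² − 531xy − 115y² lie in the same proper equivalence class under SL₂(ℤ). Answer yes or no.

D₁ = -479, D₂ = -479
f is negative-definite; reduce −f:
−f: flip: (12,-1,10)→(10,1,12)
−f: reduced (well bottom): (10,1,12) with a≤c, −a<b≤a
flip sign back: reduced form of f is (-10,-1,-12)
g is negative-definite; reduce −g:
−g: flip: (614,531,115)→(115,-531,614)
−g: translate: b→-71 (≡-531 mod 230), so (115,-531,614)→(115,-71,12)
−g: flip: (115,-71,12)→(12,71,115)
−g: translate: b→-1 (≡71 mod 24), so (12,71,115)→(12,-1,10)
−g: flip: (12,-1,10)→(10,1,12)
−g: reduced (well bottom): (10,1,12) with a≤c, −a<b≤a
flip sign back: reduced form of g is (-10,-1,-12)
reduced forms (-10, -1, -12) vs (-10, -1, -12) ⇒ equivalent

yes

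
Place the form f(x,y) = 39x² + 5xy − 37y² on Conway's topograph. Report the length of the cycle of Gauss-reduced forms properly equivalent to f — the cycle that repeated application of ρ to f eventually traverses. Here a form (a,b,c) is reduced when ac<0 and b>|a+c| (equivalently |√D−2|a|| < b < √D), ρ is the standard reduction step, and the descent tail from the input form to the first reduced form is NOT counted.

D = 5797, ⌊√D⌋ = 76
river: ρ → (-37,69,7)
river: ρ → (7,71,-27)
river: ρ → (-27,37,41)
river: ρ → (41,45,-23)
river: ρ → (-23,47,39)
river: ρ → (39,31,-31)
river: ρ → (-31,31,39)
river: ρ → (39,47,-23)
river: ρ → (-23,45,41)
river: ρ → (41,37,-27)
river: ρ → (-27,71,7)
river: ρ → (7,69,-37)
river: ρ → (-37,5,39)
river: ρ → (39,73,-3)
river: ρ → (-3,71,63)
river: ρ → (63,55,-11)
river: ρ → (-11,55,63)
river: ρ → (63,71,-3)
river: ρ → (-3,73,39)
river: ρ → (39,5,-37)
ρ-cycle length = 20 (tail of 0 descent steps not counted)

20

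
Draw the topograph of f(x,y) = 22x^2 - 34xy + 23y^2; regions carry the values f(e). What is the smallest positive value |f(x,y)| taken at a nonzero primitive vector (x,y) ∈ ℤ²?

translate: b→10 (≡-34 mod 44), so (22,-34,23)→(22,10,11)
flip: (22,10,11)→(11,-10,22)
reduced (well bottom): (11,-10,22) with a≤c, −a<b≤a
well minimum = a = 11

11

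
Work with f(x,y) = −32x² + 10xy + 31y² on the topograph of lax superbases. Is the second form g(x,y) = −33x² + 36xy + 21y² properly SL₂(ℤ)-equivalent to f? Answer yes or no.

D₁ = 4068, D₂ = 4068
river cycle of f (length 24): (31, 52, -11), (-11, 58, 16), (16, 38, -41), (-41, 44, 13), (13, 60, -9), (-9, 48, 49), (49, 50, -8), (-8, 62, 7), (7, 50, -56), (-56, 62, 1), … (14 more)
river cycle of g (length 18): (21, 48, -21), (-21, 36, 33), (33, 30, -24), (-24, 18, 39), (39, 60, -3), (-3, 60, 39), (39, 18, -24), (-24, 30, 33), (33, 36, -21), (-21, 48, 21), … (8 more)
cycles differ ⇒ inequivalent

no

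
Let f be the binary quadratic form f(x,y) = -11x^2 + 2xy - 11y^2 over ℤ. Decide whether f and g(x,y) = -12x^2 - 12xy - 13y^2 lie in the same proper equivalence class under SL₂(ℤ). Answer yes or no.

D₁ = -480, D₂ = -480
f is negative-definite; reduce −f:
−f: flip: (11,-2,11)→(11,2,11)
−f: reduced (well bottom): (11,2,11) with a≤c, −a<b≤a
flip sign back: reduced form of f is (-11,-2,-11)
g is negative-definite; reduce −g:
−g: reduced (well bottom): (12,12,13) with a≤c, −a<b≤a
flip sign back: reduced form of g is (-12,-12,-13)
reduced forms (-11, -2, -11) vs (-12, -12, -13) ⇒ inequivalent

no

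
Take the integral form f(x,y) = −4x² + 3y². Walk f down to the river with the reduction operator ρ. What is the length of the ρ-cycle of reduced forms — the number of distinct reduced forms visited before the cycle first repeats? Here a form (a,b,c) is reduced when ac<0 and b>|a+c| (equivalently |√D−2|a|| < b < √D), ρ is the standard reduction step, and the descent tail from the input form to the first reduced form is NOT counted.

D = 48, ⌊√D⌋ = 6
descent: ρ → (3,6,-1)  [lands on river]
river: ρ → (-1,6,3)
ρ-cycle length = 2 (tail of 1 descent step not counted)

2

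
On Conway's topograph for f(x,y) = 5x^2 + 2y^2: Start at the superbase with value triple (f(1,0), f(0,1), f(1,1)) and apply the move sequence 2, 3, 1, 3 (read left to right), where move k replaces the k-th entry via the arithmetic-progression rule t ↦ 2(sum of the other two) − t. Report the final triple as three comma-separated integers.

start (5,2,7) = (f(1,0),f(0,1),f(1,1))
replace slot 2: 2·(5+7) − 2 = 22 → (5,22,7)
replace slot 3: 2·(5+22) − 7 = 47 → (5,22,47)
replace slot 1: 2·(22+47) − 5 = 133 → (133,22,47)
replace slot 3: 2·(133+22) − 47 = 263 → (133,22,263)

133,22,263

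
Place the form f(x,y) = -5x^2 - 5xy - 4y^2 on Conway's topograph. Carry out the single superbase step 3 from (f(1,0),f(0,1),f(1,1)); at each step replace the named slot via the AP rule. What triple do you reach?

start (-5,-4,-14) = (f(1,0),f(0,1),f(1,1))
replace slot 3: 2·((-5)+(-4)) − (-14) = -4 → (-5,-4,-4)

-5,-4,-4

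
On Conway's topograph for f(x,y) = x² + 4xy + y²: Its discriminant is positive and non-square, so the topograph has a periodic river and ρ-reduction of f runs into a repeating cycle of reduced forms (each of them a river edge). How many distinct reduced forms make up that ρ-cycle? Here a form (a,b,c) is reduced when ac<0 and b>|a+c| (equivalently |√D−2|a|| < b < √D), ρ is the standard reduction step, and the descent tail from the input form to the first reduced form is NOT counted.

D = 12, ⌊√D⌋ = 3
descent: ρ → (1,2,-2)  [lands on river]
river: ρ → (-2,2,1)
ρ-cycle length = 2 (tail of 1 descent step not counted)

2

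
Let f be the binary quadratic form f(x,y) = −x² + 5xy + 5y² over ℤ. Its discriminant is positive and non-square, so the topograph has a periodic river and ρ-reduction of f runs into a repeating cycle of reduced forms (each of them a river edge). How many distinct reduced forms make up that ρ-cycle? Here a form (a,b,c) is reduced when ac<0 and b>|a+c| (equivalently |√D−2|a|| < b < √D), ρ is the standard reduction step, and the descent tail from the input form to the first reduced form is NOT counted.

D = 45, ⌊√D⌋ = 6
river: ρ → (5,5,-1)
river: ρ → (-1,5,5)
ρ-cycle length = 2 (tail of 0 descent steps not counted)

2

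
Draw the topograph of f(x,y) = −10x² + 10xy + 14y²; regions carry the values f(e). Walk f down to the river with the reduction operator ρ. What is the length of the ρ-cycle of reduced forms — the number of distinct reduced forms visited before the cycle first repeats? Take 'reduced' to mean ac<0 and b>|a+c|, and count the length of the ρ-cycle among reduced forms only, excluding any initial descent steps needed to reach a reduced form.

D = 660, ⌊√D⌋ = 25
river: ρ → (14,18,-6)
river: ρ → (-6,18,14)
river: ρ → (14,10,-10)
river: ρ → (-10,10,14)
ρ-cycle length = 4 (tail of 0 descent steps not counted)

4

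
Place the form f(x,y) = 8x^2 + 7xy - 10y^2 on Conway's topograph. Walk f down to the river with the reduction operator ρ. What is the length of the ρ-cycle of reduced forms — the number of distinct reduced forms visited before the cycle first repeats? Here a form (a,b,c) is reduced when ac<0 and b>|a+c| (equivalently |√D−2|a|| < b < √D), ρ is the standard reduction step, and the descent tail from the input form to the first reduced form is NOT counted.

D = 369, ⌊√D⌋ = 19
river: ρ → (-10,13,5)
river: ρ → (5,17,-4)
river: ρ → (-4,15,9)
river: ρ → (9,3,-10)
river: ρ → (-10,17,2)
river: ρ → (2,19,-1)
river: ρ → (-1,19,2)
river: ρ → (2,17,-10)
river: ρ → (-10,3,9)
river: ρ → (9,15,-4)
river: ρ → (-4,17,5)
river: ρ → (5,13,-10)
river: ρ → (-10,7,8)
river: ρ → (8,9,-9)
river: ρ → (-9,9,8)
river: ρ → (8,7,-10)
ρ-cycle length = 16 (tail of 0 descent steps not counted)

16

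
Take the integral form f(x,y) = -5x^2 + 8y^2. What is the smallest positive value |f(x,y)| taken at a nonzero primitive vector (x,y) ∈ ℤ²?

descent: ρ → (8,0,-5)
descent: ρ → (-5,10,3)  [lands on river]
river: ρ → (3,8,-8)
river: ρ → (-8,8,3)
river: ρ → (3,10,-5)
closes: descent 2, river 4
min |a| on river = 3

3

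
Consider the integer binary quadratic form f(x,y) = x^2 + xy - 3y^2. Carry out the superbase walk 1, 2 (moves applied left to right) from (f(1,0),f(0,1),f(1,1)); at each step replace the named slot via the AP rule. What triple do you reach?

start (1,-3,-1) = (f(1,0),f(0,1),f(1,1))
replace slot 1: 2·((-3)+(-1)) − 1 = -9 → (-9,-3,-1)
replace slot 2: 2·((-9)+(-1)) − (-3) = -17 → (-9,-17,-1)

-9,-17,-1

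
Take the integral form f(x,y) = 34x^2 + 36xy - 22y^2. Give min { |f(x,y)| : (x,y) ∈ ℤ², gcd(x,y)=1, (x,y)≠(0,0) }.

river: ρ → (-22,52,18)
river: ρ → (18,56,-16)
river: ρ → (-16,40,42)
river: ρ → (42,44,-14)
river: ρ → (-14,40,48)
river: ρ → (48,56,-6)
river: ρ → (-6,64,8)
river: ρ → (8,64,-6)
river: ρ → (-6,56,48)
river: ρ → (48,40,-14)
river: ρ → (-14,44,42)
river: ρ → (42,40,-16)
river: ρ → (-16,56,18)
river: ρ → (18,52,-22)
river: ρ → (-22,36,34)
river: ρ → (34,32,-24)
river: ρ → (-24,64,2)
river: ρ → (2,64,-24)
river: ρ → (-24,32,34)
river: ρ → (34,36,-22)
closes: descent 0, river 20
min |a| on river = 2

2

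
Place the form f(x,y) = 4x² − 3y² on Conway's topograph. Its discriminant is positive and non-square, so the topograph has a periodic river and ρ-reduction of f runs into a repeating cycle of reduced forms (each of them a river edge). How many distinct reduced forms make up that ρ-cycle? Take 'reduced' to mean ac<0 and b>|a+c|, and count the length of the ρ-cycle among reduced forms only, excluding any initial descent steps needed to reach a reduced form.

D = 48, ⌊√D⌋ = 6
descent: ρ → (-3,6,1)  [lands on river]
river: ρ → (1,6,-3)
ρ-cycle length = 2 (tail of 1 descent step not counted)

2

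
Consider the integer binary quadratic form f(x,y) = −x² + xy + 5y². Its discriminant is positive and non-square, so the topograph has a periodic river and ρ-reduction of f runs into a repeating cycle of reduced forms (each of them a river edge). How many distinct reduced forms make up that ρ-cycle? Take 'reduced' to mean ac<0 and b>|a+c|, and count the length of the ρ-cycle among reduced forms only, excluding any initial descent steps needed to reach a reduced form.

D = 21, ⌊√D⌋ = 4
descent: ρ → (5,-1,-1)
descent: ρ → (-1,3,3)  [lands on river]
river: ρ → (3,3,-1)
ρ-cycle length = 2 (tail of 2 descent steps not counted)

2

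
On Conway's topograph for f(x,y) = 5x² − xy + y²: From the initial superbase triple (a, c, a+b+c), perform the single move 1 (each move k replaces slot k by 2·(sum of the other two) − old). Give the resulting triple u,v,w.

start (5,1,5) = (f(1,0),f(0,1),f(1,1))
replace slot 1: 2·(1+5) − 5 = 7 → (7,1,5)

7,1,5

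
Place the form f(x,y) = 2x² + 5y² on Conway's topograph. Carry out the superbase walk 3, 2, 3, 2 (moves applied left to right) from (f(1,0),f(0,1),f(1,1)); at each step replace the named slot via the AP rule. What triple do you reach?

start (2,5,7) = (f(1,0),f(0,1),f(1,1))
replace slot 3: 2·(2+5) − 7 = 7 → (2,5,7)
replace slot 2: 2·(2+7) − 5 = 13 → (2,13,7)
replace slot 3: 2·(2+13) − 7 = 23 → (2,13,23)
replace slot 2: 2·(2+23) − 13 = 37 → (2,37,23)

2,37,23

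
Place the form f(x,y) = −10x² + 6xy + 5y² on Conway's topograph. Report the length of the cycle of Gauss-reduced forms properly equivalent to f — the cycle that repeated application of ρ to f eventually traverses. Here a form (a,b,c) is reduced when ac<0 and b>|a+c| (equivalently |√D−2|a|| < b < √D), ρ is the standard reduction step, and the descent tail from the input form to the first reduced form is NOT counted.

D = 236, ⌊√D⌋ = 15
river: ρ → (5,14,-2)
river: ρ → (-2,14,5)
river: ρ → (5,6,-10)
river: ρ → (-10,14,1)
river: ρ → (1,14,-10)
river: ρ → (-10,6,5)
ρ-cycle length = 6 (tail of 0 descent steps not counted)

6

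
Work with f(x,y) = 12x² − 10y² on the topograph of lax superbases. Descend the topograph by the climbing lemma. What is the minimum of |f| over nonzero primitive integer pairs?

descent: ρ → (-10,20,2)  [lands on river]
river: ρ → (2,20,-10)
closes: descent 1, river 2
min |a| on river = 2

2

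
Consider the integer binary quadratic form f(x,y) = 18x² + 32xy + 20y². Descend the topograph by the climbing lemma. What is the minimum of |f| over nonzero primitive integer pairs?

translate: b→-4 (≡32 mod 36), so (18,32,20)→(18,-4,6)
flip: (18,-4,6)→(6,4,18)
reduced (well bottom): (6,4,18) with a≤c, −a<b≤a
well minimum = a = 6

6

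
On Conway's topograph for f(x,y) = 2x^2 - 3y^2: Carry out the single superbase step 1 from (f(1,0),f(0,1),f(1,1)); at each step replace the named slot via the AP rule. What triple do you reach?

start (2,-3,-1) = (f(1,0),f(0,1),f(1,1))
replace slot 1: 2·((-3)+(-1)) − 2 = -10 → (-10,-3,-1)

-10,-3,-1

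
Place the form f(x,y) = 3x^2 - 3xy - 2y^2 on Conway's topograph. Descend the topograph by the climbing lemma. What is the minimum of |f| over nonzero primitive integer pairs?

descent: ρ → (-2,3,3)  [lands on river]
river: ρ → (3,3,-2)
river: ρ → (-2,5,1)
river: ρ → (1,5,-2)
closes: descent 1, river 4
min |a| on river = 1

1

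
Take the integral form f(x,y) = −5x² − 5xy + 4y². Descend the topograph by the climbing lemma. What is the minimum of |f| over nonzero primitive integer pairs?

descent: ρ → (4,5,-5)  [lands on river]
river: ρ → (-5,5,4)
river: ρ → (4,3,-6)
river: ρ → (-6,9,1)
river: ρ → (1,9,-6)
river: ρ → (-6,3,4)
closes: descent 1, river 6
min |a| on river = 1

1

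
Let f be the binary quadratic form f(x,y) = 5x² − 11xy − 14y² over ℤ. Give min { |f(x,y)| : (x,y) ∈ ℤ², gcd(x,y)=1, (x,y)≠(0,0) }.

descent: ρ → (-14,11,5)  [lands on river]
river: ρ → (5,19,-2)
river: ρ → (-2,17,14)
river: ρ → (14,11,-5)
river: ρ → (-5,19,2)
river: ρ → (2,17,-14)
closes: descent 1, river 6
min |a| on river = 2

2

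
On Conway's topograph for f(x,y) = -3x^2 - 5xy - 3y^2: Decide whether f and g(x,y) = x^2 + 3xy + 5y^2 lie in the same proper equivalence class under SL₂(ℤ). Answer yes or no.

D₁ = -11, D₂ = -11
f is negative-definite; reduce −f:
−f: translate: b→-1 (≡5 mod 6), so (3,5,3)→(3,-1,1)
−f: flip: (3,-1,1)→(1,1,3)
−f: reduced (well bottom): (1,1,3) with a≤c, −a<b≤a
flip sign back: reduced form of f is (-1,-1,-3)
g: translate: b→1 (≡3 mod 2), so (1,3,5)→(1,1,3)
g: reduced (well bottom): (1,1,3) with a≤c, −a<b≤a
reduced forms (-1, -1, -3) vs (1, 1, 3) ⇒ inequivalent

no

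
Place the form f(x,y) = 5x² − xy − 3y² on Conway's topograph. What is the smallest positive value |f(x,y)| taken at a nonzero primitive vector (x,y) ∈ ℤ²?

descent: ρ → (-3,7,1)  [lands on river]
river: ρ → (1,7,-3)
river: ρ → (-3,5,3)
river: ρ → (3,7,-1)
river: ρ → (-1,7,3)
river: ρ → (3,5,-3)
closes: descent 1, river 6
min |a| on river = 1

1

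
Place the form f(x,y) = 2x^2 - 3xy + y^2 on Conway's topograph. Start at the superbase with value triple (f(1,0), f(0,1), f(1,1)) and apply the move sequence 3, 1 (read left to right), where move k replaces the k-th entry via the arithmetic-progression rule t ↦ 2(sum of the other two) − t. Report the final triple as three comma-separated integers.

start (2,1,0) = (f(1,0),f(0,1),f(1,1))
replace slot 3: 2·(2+1) − 0 = 6 → (2,1,6)
replace slot 1: 2·(1+6) − 2 = 12 → (12,1,6)

12,1,6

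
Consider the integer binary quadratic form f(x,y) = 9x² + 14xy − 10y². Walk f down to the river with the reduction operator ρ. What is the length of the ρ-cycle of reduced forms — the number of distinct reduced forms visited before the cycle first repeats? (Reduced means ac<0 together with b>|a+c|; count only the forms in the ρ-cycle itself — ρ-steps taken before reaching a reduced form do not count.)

D = 556, ⌊√D⌋ = 23
river: ρ → (-10,6,13)
river: ρ → (13,20,-3)
river: ρ → (-3,22,6)
river: ρ → (6,14,-15)
river: ρ → (-15,16,5)
river: ρ → (5,14,-18)
river: ρ → (-18,22,1)
river: ρ → (1,22,-18)
river: ρ → (-18,14,5)
river: ρ → (5,16,-15)
river: ρ → (-15,14,6)
river: ρ → (6,22,-3)
river: ρ → (-3,20,13)
river: ρ → (13,6,-10)
river: ρ → (-10,14,9)
river: ρ → (9,22,-2)
river: ρ → (-2,22,9)
river: ρ → (9,14,-10)
ρ-cycle length = 18 (tail of 0 descent steps not counted)

18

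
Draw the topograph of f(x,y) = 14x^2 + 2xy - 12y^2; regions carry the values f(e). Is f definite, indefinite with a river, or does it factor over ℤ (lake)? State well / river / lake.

D = b²−4ac = 2² − 4·14·(-12) = 676
D = 26² is a perfect square ⇒ form factors over ℤ ⇒ lakes

lake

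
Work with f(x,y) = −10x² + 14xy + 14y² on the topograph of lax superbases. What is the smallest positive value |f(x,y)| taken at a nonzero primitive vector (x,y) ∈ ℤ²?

river: ρ → (14,14,-10)
river: ρ → (-10,26,2)
river: ρ → (2,26,-10)
river: ρ → (-10,14,14)
closes: descent 0, river 4
min |a| on river = 2

2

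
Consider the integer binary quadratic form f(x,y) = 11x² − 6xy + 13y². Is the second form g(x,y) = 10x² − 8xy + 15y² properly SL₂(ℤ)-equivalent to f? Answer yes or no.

D₁ = -536, D₂ = -536
f: reduced (well bottom): (11,-6,13) with a≤c, −a<b≤a
g: reduced (well bottom): (10,-8,15) with a≤c, −a<b≤a
reduced forms (11, -6, 13) vs (10, -8, 15) ⇒ inequivalent

no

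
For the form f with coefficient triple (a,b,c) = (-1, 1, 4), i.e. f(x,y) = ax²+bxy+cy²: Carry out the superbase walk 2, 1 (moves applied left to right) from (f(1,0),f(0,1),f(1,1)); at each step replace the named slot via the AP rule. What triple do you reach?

start (-1,4,4) = (f(1,0),f(0,1),f(1,1))
replace slot 2: 2·((-1)+4) − 4 = 2 → (-1,2,4)
replace slot 1: 2·(2+4) − (-1) = 13 → (13,2,4)

13,2,4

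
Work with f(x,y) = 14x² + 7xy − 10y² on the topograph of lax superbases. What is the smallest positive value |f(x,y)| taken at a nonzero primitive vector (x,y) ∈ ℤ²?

river: ρ → (-10,13,11)
river: ρ → (11,9,-12)
river: ρ → (-12,15,8)
river: ρ → (8,17,-10)
river: ρ → (-10,23,2)
river: ρ → (2,21,-21)
river: ρ → (-21,21,2)
river: ρ → (2,23,-10)
river: ρ → (-10,17,8)
river: ρ → (8,15,-12)
river: ρ → (-12,9,11)
river: ρ → (11,13,-10)
river: ρ → (-10,7,14)
river: ρ → (14,21,-3)
river: ρ → (-3,21,14)
river: ρ → (14,7,-10)
closes: descent 0, river 16
min |a| on river = 2

2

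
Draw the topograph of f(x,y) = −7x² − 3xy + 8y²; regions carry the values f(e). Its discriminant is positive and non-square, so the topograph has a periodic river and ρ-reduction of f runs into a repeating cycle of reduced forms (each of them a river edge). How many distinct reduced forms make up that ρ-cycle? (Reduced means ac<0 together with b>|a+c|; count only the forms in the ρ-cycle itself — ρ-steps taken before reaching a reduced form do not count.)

D = 233, ⌊√D⌋ = 15
descent: ρ → (8,3,-7)  [lands on river]
river: ρ → (-7,11,4)
river: ρ → (4,13,-4)
river: ρ → (-4,11,7)
river: ρ → (7,3,-8)
river: ρ → (-8,13,2)
river: ρ → (2,15,-1)
river: ρ → (-1,15,2)
river: ρ → (2,13,-8)
river: ρ → (-8,3,7)
river: ρ → (7,11,-4)
river: ρ → (-4,13,4)
river: ρ → (4,11,-7)
river: ρ → (-7,3,8)
river: ρ → (8,13,-2)
river: ρ → (-2,15,1)
river: ρ → (1,15,-2)
river: ρ → (-2,13,8)
ρ-cycle length = 18 (tail of 1 descent step not counted)

18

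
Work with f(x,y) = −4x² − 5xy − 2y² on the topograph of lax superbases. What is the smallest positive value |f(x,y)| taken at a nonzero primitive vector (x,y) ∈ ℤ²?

translate: b→-3 (≡5 mod 8), so (4,5,2)→(4,-3,1)
flip: (4,-3,1)→(1,3,4)
translate: b→1 (≡3 mod 2), so (1,3,4)→(1,1,2)
reduced (well bottom): (1,1,2) with a≤c, −a<b≤a
well minimum |f| = |-1| = 1 (negative-definite)

1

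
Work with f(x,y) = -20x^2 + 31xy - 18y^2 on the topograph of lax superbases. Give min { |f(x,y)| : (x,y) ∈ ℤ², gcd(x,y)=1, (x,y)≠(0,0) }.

translate: b→9 (≡-31 mod 40), so (20,-31,18)→(20,9,7)
flip: (20,9,7)→(7,-9,20)
translate: b→5 (≡-9 mod 14), so (7,-9,20)→(7,5,18)
reduced (well bottom): (7,5,18) with a≤c, −a<b≤a
well minimum |f| = |-7| = 7 (negative-definite)

7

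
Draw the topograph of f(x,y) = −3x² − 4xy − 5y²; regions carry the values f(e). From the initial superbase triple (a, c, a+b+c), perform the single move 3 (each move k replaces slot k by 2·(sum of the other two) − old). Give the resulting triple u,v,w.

start (-3,-5,-12) = (f(1,0),f(0,1),f(1,1))
replace slot 3: 2·((-3)+(-5)) − (-12) = -4 → (-3,-5,-4)

-3,-5,-4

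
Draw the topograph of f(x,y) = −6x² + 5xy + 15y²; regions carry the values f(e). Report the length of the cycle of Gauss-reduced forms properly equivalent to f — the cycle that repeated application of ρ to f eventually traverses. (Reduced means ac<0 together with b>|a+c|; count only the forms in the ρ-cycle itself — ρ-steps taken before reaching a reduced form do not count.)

D = 385, ⌊√D⌋ = 19
descent: ρ → (15,-5,-6)
descent: ρ → (-6,17,4)  [lands on river]
river: ρ → (4,15,-10)
river: ρ → (-10,5,9)
river: ρ → (9,13,-6)
river: ρ → (-6,11,11)
river: ρ → (11,11,-6)
river: ρ → (-6,13,9)
river: ρ → (9,5,-10)
river: ρ → (-10,15,4)
river: ρ → (4,17,-6)
river: ρ → (-6,19,1)
river: ρ → (1,19,-6)
ρ-cycle length = 12 (tail of 2 descent steps not counted)

12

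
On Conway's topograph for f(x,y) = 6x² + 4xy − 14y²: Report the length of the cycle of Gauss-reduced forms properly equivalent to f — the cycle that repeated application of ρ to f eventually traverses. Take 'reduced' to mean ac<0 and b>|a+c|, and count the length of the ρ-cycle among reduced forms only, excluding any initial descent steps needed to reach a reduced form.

D = 352, ⌊√D⌋ = 18
descent: ρ → (-14,-4,6)
descent: ρ → (6,16,-4)  [lands on river]
river: ρ → (-4,16,6)
river: ρ → (6,8,-12)
river: ρ → (-12,16,2)
river: ρ → (2,16,-12)
river: ρ → (-12,8,6)
ρ-cycle length = 6 (tail of 2 descent steps not counted)

6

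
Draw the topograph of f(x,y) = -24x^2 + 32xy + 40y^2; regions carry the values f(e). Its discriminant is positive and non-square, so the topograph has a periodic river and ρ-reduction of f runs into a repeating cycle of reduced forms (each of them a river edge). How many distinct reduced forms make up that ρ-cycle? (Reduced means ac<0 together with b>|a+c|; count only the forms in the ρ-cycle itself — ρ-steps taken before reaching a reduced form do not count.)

D = 4864, ⌊√D⌋ = 69
river: ρ → (40,48,-16)
river: ρ → (-16,48,40)
river: ρ → (40,32,-24)
river: ρ → (-24,64,8)
river: ρ → (8,64,-24)
river: ρ → (-24,32,40)
ρ-cycle length = 6 (tail of 0 descent steps not counted)

6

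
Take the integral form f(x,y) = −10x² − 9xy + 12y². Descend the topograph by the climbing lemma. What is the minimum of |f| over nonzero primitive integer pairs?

descent: ρ → (12,9,-10)  [lands on river]
river: ρ → (-10,11,11)
river: ρ → (11,11,-10)
river: ρ → (-10,9,12)
river: ρ → (12,15,-7)
river: ρ → (-7,13,14)
river: ρ → (14,15,-6)
river: ρ → (-6,21,5)
river: ρ → (5,19,-10)
river: ρ → (-10,21,3)
river: ρ → (3,21,-10)
river: ρ → (-10,19,5)
river: ρ → (5,21,-6)
river: ρ → (-6,15,14)
river: ρ → (14,13,-7)
river: ρ → (-7,15,12)
closes: descent 1, river 16
min |a| on river = 3

3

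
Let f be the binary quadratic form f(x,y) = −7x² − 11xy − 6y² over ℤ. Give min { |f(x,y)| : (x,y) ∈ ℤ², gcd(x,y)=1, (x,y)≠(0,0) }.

translate: b→-3 (≡11 mod 14), so (7,11,6)→(7,-3,2)
flip: (7,-3,2)→(2,3,7)
translate: b→-1 (≡3 mod 4), so (2,3,7)→(2,-1,6)
reduced (well bottom): (2,-1,6) with a≤c, −a<b≤a
well minimum |f| = |-2| = 2 (negative-definite)

2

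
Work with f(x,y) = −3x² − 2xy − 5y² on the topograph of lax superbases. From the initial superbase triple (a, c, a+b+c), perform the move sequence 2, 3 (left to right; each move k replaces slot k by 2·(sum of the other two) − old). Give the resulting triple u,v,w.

start (-3,-5,-10) = (f(1,0),f(0,1),f(1,1))
replace slot 2: 2·((-3)+(-10)) − (-5) = -21 → (-3,-21,-10)
replace slot 3: 2·((-3)+(-21)) − (-10) = -38 → (-3,-21,-38)

-3,-21,-38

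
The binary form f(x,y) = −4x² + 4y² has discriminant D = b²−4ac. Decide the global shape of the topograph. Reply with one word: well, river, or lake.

D = b²−4ac = 0² − 4·(-4)·4 = 64
D = 8² is a perfect square ⇒ form factors over ℤ ⇒ lakes

lake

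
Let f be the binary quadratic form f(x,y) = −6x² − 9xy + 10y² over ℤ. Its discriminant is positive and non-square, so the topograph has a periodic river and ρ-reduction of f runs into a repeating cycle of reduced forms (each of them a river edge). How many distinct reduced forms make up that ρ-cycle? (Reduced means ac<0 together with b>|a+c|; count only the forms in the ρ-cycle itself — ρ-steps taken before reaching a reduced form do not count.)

D = 321, ⌊√D⌋ = 17
descent: ρ → (10,9,-6)  [lands on river]
river: ρ → (-6,15,4)
river: ρ → (4,17,-2)
river: ρ → (-2,15,12)
river: ρ → (12,9,-5)
river: ρ → (-5,11,10)
ρ-cycle length = 6 (tail of 1 descent step not counted)

6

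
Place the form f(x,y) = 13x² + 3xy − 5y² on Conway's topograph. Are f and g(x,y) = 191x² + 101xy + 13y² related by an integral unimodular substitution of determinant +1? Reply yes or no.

D₁ = 269, D₂ = 269
river cycle of f (length 10): (-5, 7, 11), (11, 15, -1), (-1, 15, 11), (11, 7, -5), (-5, 13, 5), (5, 7, -11), (-11, 15, 1), (1, 15, -11), (-11, 7, 5), (5, 13, -5)
river cycle of g (length 10): (-5, 7, 11), (11, 15, -1), (-1, 15, 11), (11, 7, -5), (-5, 13, 5), (5, 7, -11), (-11, 15, 1), (1, 15, -11), (-11, 7, 5), (5, 13, -5)
cycles coincide ⇒ equivalent

yes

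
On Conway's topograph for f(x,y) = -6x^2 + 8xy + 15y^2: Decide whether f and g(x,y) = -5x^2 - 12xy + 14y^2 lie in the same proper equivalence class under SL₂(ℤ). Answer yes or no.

D₁ = 424, D₂ = 424
river cycle of f (length 18): (-6, 20, 1), (1, 20, -6), (-6, 16, 7), (7, 12, -10), (-10, 8, 9), (9, 10, -9), (-9, 8, 10), (10, 12, -7), (-7, 16, 6), (6, 20, -1), … (8 more)
river cycle of g (length 14): (14, 12, -5), (-5, 18, 5), (5, 12, -14), (-14, 16, 3), (3, 20, -2), (-2, 20, 3), (3, 16, -14), (-14, 12, 5), (5, 18, -5), (-5, 12, 14), … (4 more)
cycles differ ⇒ inequivalent

no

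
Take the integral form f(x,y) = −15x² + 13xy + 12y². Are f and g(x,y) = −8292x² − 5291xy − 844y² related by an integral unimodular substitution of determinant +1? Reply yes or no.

D₁ = 889, D₂ = 889
river cycle of f (length 42): (12, 11, -16), (-16, 21, 7), (7, 21, -16), (-16, 11, 12), (12, 13, -15), (-15, 17, 10), (10, 23, -9), (-9, 13, 20), (20, 27, -2), (-2, 29, 6), … (32 more)
river cycle of g (length 42): (-15, 13, 12), (12, 11, -16), (-16, 21, 7), (7, 21, -16), (-16, 11, 12), (12, 13, -15), (-15, 17, 10), (10, 23, -9), (-9, 13, 20), (20, 27, -2), … (32 more)
cycles coincide ⇒ equivalent

yes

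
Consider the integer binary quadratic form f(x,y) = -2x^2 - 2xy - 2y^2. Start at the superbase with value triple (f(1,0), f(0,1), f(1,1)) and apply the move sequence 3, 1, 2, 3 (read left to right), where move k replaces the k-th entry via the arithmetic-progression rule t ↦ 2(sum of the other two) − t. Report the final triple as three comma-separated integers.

start (-2,-2,-6) = (f(1,0),f(0,1),f(1,1))
replace slot 3: 2·((-2)+(-2)) − (-6) = -2 → (-2,-2,-2)
replace slot 1: 2·((-2)+(-2)) − (-2) = -6 → (-6,-2,-2)
replace slot 2: 2·((-6)+(-2)) − (-2) = -14 → (-6,-14,-2)
replace slot 3: 2·((-6)+(-14)) − (-2) = -38 → (-6,-14,-38)

-6,-14,-38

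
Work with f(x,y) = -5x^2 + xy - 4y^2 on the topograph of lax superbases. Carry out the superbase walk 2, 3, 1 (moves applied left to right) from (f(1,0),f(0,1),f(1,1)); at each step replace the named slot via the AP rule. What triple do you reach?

start (-5,-4,-8) = (f(1,0),f(0,1),f(1,1))
replace slot 2: 2·((-5)+(-8)) − (-4) = -22 → (-5,-22,-8)
replace slot 3: 2·((-5)+(-22)) − (-8) = -46 → (-5,-22,-46)
replace slot 1: 2·((-22)+(-46)) − (-5) = -131 → (-131,-22,-46)

-131,-22,-46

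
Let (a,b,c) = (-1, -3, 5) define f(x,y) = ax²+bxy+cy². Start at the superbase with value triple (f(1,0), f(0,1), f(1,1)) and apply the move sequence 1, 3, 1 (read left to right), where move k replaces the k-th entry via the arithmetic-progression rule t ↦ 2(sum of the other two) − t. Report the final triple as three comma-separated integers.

start (-1,5,1) = (f(1,0),f(0,1),f(1,1))
replace slot 1: 2·(5+1) − (-1) = 13 → (13,5,1)
replace slot 3: 2·(13+5) − 1 = 35 → (13,5,35)
replace slot 1: 2·(5+35) − 13 = 67 → (67,5,35)

67,5,35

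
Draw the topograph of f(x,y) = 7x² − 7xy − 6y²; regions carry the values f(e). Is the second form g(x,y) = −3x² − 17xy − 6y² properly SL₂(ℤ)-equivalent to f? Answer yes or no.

D₁ = 217, D₂ = 217
river cycle of f (length 16): (-6, 7, 7), (7, 7, -6), (-6, 5, 8), (8, 11, -3), (-3, 13, 4), (4, 11, -6), (-6, 13, 2), (2, 11, -12), (-12, 13, 1), (1, 13, -12), … (6 more)
river cycle of g (length 16): (-6, 5, 8), (8, 11, -3), (-3, 13, 4), (4, 11, -6), (-6, 13, 2), (2, 11, -12), (-12, 13, 1), (1, 13, -12), (-12, 11, 2), (2, 13, -6), … (6 more)
cycles coincide ⇒ equivalent

yes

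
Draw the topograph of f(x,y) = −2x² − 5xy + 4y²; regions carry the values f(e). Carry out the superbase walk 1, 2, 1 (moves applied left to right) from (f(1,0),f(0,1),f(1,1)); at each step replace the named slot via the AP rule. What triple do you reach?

start (-2,4,-3) = (f(1,0),f(0,1),f(1,1))
replace slot 1: 2·(4+(-3)) − (-2) = 4 → (4,4,-3)
replace slot 2: 2·(4+(-3)) − 4 = -2 → (4,-2,-3)
replace slot 1: 2·((-2)+(-3)) − 4 = -14 → (-14,-2,-3)

-14,-2,-3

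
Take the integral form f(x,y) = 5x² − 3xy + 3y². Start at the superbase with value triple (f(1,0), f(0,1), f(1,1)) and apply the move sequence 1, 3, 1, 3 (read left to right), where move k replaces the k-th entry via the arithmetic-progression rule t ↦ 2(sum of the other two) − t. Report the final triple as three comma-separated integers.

start (5,3,5) = (f(1,0),f(0,1),f(1,1))
replace slot 1: 2·(3+5) − 5 = 11 → (11,3,5)
replace slot 3: 2·(11+3) − 5 = 23 → (11,3,23)
replace slot 1: 2·(3+23) − 11 = 41 → (41,3,23)
replace slot 3: 2·(41+3) − 23 = 65 → (41,3,65)

41,3,65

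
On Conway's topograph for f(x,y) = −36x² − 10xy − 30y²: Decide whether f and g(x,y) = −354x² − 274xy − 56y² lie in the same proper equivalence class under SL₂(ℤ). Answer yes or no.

D₁ = -4220, D₂ = -4220
f is negative-definite; reduce −f:
−f: flip: (36,10,30)→(30,-10,36)
−f: reduced (well bottom): (30,-10,36) with a≤c, −a<b≤a
flip sign back: reduced form of f is (-30,10,-36)
g is negative-definite; reduce −g:
−g: flip: (354,274,56)→(56,-274,354)
−g: translate: b→-50 (≡-274 mod 112), so (56,-274,354)→(56,-50,30)
−g: flip: (56,-50,30)→(30,50,56)
−g: translate: b→-10 (≡50 mod 60), so (30,50,56)→(30,-10,36)
−g: reduced (well bottom): (30,-10,36) with a≤c, −a<b≤a
flip sign back: reduced form of g is (-30,10,-36)
reduced forms (-30, 10, -36) vs (-30, 10, -36) ⇒ equivalent

yes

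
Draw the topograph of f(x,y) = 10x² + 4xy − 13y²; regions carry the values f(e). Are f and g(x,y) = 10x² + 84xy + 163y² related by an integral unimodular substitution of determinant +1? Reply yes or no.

D₁ = 536, D₂ = 536
river cycle of f (length 14): (-13, 22, 1), (1, 22, -13), (-13, 4, 10), (10, 16, -7), (-7, 12, 14), (14, 16, -5), (-5, 14, 17), (17, 20, -2), (-2, 20, 17), (17, 14, -5), … (4 more)
river cycle of g (length 14): (10, 4, -13), (-13, 22, 1), (1, 22, -13), (-13, 4, 10), (10, 16, -7), (-7, 12, 14), (14, 16, -5), (-5, 14, 17), (17, 20, -2), (-2, 20, 17), … (4 more)
cycles coincide ⇒ equivalent

yes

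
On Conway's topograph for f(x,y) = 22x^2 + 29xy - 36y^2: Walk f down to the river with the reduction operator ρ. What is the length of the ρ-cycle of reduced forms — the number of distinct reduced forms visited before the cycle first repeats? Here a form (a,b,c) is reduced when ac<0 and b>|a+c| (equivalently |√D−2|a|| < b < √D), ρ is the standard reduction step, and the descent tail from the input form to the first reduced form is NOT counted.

D = 4009, ⌊√D⌋ = 63
river: ρ → (-36,43,15)
river: ρ → (15,47,-30)
river: ρ → (-30,13,32)
river: ρ → (32,51,-11)
river: ρ → (-11,59,12)
river: ρ → (12,61,-6)
river: ρ → (-6,59,22)
river: ρ → (22,29,-36)
ρ-cycle length = 8 (tail of 0 descent steps not counted)

8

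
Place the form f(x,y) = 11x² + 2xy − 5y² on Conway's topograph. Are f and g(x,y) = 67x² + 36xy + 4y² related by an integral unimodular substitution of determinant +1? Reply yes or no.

D₁ = 224, D₂ = 224
river cycle of f (length 4): (-5, 8, 8), (8, 8, -5), (-5, 12, 4), (4, 12, -5)
river cycle of g (length 4): (4, 12, -5), (-5, 8, 8), (8, 8, -5), (-5, 12, 4)
cycles coincide ⇒ equivalent

yes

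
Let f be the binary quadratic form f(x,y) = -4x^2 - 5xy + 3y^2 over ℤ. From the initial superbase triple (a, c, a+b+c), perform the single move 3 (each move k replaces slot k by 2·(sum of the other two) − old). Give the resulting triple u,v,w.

start (-4,3,-6) = (f(1,0),f(0,1),f(1,1))
replace slot 3: 2·((-4)+3) − (-6) = 4 → (-4,3,4)

-4,3,4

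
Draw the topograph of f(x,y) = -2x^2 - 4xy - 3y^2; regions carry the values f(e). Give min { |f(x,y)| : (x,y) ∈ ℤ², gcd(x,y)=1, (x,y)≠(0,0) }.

translate: b→0 (≡4 mod 4), so (2,4,3)→(2,0,1)
flip: (2,0,1)→(1,0,2)
reduced (well bottom): (1,0,2) with a≤c, −a<b≤a
well minimum |f| = |-1| = 1 (negative-definite)

1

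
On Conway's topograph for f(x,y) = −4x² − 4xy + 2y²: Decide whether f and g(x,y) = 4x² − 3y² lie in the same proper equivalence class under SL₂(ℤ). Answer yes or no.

D₁ = 48, D₂ = 48
river cycle of f (length 2): (2, 4, -4), (-4, 4, 2)
river cycle of g (length 2): (-3, 6, 1), (1, 6, -3)
cycles differ ⇒ inequivalent

no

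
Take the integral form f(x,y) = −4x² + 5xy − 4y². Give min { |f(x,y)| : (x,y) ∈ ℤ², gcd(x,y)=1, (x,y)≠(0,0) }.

translate: b→3 (≡-5 mod 8), so (4,-5,4)→(4,3,3)
flip: (4,3,3)→(3,-3,4)
translate: b→3 (≡-3 mod 6), so (3,-3,4)→(3,3,4)
reduced (well bottom): (3,3,4) with a≤c, −a<b≤a
well minimum |f| = |-3| = 3 (negative-definite)

3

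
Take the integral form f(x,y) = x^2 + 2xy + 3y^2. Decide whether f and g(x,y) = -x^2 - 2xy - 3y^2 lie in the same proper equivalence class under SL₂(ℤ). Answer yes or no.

D₁ = -8, D₂ = -8
f: translate: b→0 (≡2 mod 2), so (1,2,3)→(1,0,2)
f: reduced (well bottom): (1,0,2) with a≤c, −a<b≤a
g is negative-definite; reduce −g:
−g: translate: b→0 (≡2 mod 2), so (1,2,3)→(1,0,2)
−g: reduced (well bottom): (1,0,2) with a≤c, −a<b≤a
flip sign back: reduced form of g is (-1,0,-2)
reduced forms (1, 0, 2) vs (-1, 0, -2) ⇒ inequivalent

no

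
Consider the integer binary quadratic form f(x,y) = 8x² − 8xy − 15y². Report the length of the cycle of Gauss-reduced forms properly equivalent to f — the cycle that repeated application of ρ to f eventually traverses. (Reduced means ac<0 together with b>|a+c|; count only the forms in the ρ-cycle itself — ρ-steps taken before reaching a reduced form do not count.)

D = 544, ⌊√D⌋ = 23
descent: ρ → (-15,8,8)  [lands on river]
river: ρ → (8,8,-15)
river: ρ → (-15,22,1)
river: ρ → (1,22,-15)
ρ-cycle length = 4 (tail of 1 descent step not counted)

4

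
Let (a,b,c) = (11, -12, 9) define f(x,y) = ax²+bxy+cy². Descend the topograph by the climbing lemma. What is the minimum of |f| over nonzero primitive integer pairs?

translate: b→10 (≡-12 mod 22), so (11,-12,9)→(11,10,8)
flip: (11,10,8)→(8,-10,11)
translate: b→6 (≡-10 mod 16), so (8,-10,11)→(8,6,9)
reduced (well bottom): (8,6,9) with a≤c, −a<b≤a
well minimum = a = 8

8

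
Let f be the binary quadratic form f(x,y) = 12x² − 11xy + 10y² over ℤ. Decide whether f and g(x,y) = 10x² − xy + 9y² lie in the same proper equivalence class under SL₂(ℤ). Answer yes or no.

D₁ = -359, D₂ = -359
f: flip: (12,-11,10)→(10,11,12)
f: translate: b→-9 (≡11 mod 20), so (10,11,12)→(10,-9,11)
f: reduced (well bottom): (10,-9,11) with a≤c, −a<b≤a
g: flip: (10,-1,9)→(9,1,10)
g: reduced (well bottom): (9,1,10) with a≤c, −a<b≤a
reduced forms (10, -9, 11) vs (9, 1, 10) ⇒ inequivalent

no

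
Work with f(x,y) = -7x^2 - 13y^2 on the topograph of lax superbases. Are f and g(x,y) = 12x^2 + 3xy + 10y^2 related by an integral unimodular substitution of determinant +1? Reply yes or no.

D₁ = -364, D₂ = -471
discriminants differ ⇒ not SL₂(ℤ)-equivalent

no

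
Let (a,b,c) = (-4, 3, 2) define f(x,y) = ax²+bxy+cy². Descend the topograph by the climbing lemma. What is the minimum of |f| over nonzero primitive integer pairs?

river: ρ → (2,5,-2)
river: ρ → (-2,3,4)
river: ρ → (4,5,-1)
river: ρ → (-1,5,4)
river: ρ → (4,3,-2)
river: ρ → (-2,5,2)
river: ρ → (2,3,-4)
river: ρ → (-4,5,1)
river: ρ → (1,5,-4)
river: ρ → (-4,3,2)
closes: descent 0, river 10
min |a| on river = 1

1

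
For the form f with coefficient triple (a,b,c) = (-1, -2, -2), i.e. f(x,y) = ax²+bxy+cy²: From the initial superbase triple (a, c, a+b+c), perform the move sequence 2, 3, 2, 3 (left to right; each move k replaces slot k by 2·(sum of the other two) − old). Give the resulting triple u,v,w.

start (-1,-2,-5) = (f(1,0),f(0,1),f(1,1))
replace slot 2: 2·((-1)+(-5)) − (-2) = -10 → (-1,-10,-5)
replace slot 3: 2·((-1)+(-10)) − (-5) = -17 → (-1,-10,-17)
replace slot 2: 2·((-1)+(-17)) − (-10) = -26 → (-1,-26,-17)
replace slot 3: 2·((-1)+(-26)) − (-17) = -37 → (-1,-26,-37)

-1,-26,-37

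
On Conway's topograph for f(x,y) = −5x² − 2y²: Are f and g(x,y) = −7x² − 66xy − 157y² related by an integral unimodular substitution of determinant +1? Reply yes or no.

D₁ = -40, D₂ = -40
f is negative-definite; reduce −f:
−f: flip: (5,0,2)→(2,0,5)
−f: reduced (well bottom): (2,0,5) with a≤c, −a<b≤a
flip sign back: reduced form of f is (-2,0,-5)
g is negative-definite; reduce −g:
−g: translate: b→-4 (≡66 mod 14), so (7,66,157)→(7,-4,2)
−g: flip: (7,-4,2)→(2,4,7)
−g: translate: b→0 (≡4 mod 4), so (2,4,7)→(2,0,5)
−g: reduced (well bottom): (2,0,5) with a≤c, −a<b≤a
flip sign back: reduced form of g is (-2,0,-5)
reduced forms (-2, 0, -5) vs (-2, 0, -5) ⇒ equivalent

yes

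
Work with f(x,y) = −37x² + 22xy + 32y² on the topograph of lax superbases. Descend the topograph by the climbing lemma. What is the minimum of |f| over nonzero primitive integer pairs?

river: ρ → (32,42,-27)
river: ρ → (-27,66,8)
river: ρ → (8,62,-43)
river: ρ → (-43,24,27)
river: ρ → (27,30,-40)
river: ρ → (-40,50,17)
river: ρ → (17,52,-37)
river: ρ → (-37,22,32)
closes: descent 0, river 8
min |a| on river = 8

8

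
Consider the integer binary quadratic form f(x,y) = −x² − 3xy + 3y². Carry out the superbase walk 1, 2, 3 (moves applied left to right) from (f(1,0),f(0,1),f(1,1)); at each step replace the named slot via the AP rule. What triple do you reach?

start (-1,3,-1) = (f(1,0),f(0,1),f(1,1))
replace slot 1: 2·(3+(-1)) − (-1) = 5 → (5,3,-1)
replace slot 2: 2·(5+(-1)) − 3 = 5 → (5,5,-1)
replace slot 3: 2·(5+5) − (-1) = 21 → (5,5,21)

5,5,21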